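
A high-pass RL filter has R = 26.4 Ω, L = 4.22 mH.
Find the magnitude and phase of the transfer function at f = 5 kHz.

Step 1 — Angular frequency: ω = 2π·5000 = 3.142e+04 rad/s.
Step 2 — Transfer function: H(jω) = jωL/(R + jωL).
Step 3 — Numerator jωL = j·132.6; denominator R + jωL = 26.4 + j132.6.
Step 4 — H = 0.9619 + j0.1915.
Step 5 — Magnitude: |H| = 0.9807 (-0.2 dB); phase: φ = 11.3°.

|H| = 0.9807 (-0.2 dB), φ = 11.3°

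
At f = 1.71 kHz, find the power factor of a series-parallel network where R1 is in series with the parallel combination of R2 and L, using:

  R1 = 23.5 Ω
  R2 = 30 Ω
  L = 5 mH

Step 1 — Angular frequency: ω = 2π·f = 2π·1710 = 1.074e+04 rad/s.
Step 2 — Component impedances:
  R1: Z = R = 23.5 Ω
  R2: Z = R = 30 Ω
  L: Z = jωL = j·1.074e+04·0.005 = 0 + j53.72 Ω
Step 3 — Parallel branch: R2 || L = 1/(1/R2 + 1/L) = 22.87 + j12.77 Ω.
Step 4 — Series with R1: Z_total = R1 + (R2 || L) = 46.37 + j12.77 Ω = 48.09∠15.4° Ω.
Step 5 — Power factor: PF = cos(φ) = Re(Z)/|Z| = 46.368/48.095 = 0.9641.
Step 6 — Type: Im(Z) = 12.77 ⇒ lagging (phase φ = 15.4°).

PF = 0.9641 (lagging, φ = 15.4°)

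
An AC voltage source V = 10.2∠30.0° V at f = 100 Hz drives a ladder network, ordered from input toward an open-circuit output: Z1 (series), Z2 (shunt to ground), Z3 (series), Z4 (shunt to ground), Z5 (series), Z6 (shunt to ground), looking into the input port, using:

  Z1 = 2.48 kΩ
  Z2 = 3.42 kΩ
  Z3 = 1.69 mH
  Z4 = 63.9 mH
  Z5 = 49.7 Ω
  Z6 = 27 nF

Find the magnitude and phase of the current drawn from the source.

Step 1 — Angular frequency: ω = 2π·f = 2π·100 = 628.3 rad/s.
Step 2 — Component impedances:
  Z1: Z = R = 2480 Ω
  Z2: Z = R = 3420 Ω
  Z3: Z = jωL = j·628.3·0.00169 = 0 + j1.062 Ω
  Z4: Z = jωL = j·628.3·0.0639 = 0 + j40.15 Ω
  Z5: Z = R = 49.7 Ω
  Z6: Z = 1/(jωC) = -j/(ω·C) = 0 - j5.895e+04 Ω
Step 3 — Ladder network (open output): work backward from the far end, alternating series and parallel combinations. Z_in = 2480 + j41.23 Ω = 2481∠1.0° Ω.
Step 4 — Source phasor: V = 10.2∠30.0° V = 8.833 + j5.1 V.
Step 5 — Ohm's law: I = V / Z_total = (8.833 + j5.1) / (2480 + j41.23) = 0.003594 + j0.001996 A.
Step 6 — Convert to polar: |I| = 0.004112 A, ∠I = 29.0°.

I = 0.004112∠29.0° A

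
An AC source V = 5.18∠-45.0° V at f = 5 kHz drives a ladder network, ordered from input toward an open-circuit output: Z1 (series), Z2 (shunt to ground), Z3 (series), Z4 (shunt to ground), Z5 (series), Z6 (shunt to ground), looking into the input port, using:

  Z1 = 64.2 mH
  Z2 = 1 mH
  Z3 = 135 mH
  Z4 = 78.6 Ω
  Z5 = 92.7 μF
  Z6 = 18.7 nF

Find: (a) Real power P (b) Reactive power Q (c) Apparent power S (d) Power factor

Step 1 — Angular frequency: ω = 2π·f = 2π·5000 = 3.142e+04 rad/s.
Step 2 — Component impedances:
  Z1: Z = jωL = j·3.142e+04·0.0642 = 0 + j2017 Ω
  Z2: Z = jωL = j·3.142e+04·0.001 = 0 + j31.42 Ω
  Z3: Z = jωL = j·3.142e+04·0.135 = 0 + j4241 Ω
  Z4: Z = R = 78.6 Ω
  Z5: Z = 1/(jωC) = -j/(ω·C) = 0 - j0.3434 Ω
  Z6: Z = 1/(jωC) = -j/(ω·C) = 0 - j1702 Ω
Step 3 — Ladder network (open output): work backward from the far end, alternating series and parallel combinations. Z_in = 0.004246 + j2048 Ω = 2048∠90.0° Ω.
Step 4 — Source phasor: V = 5.18∠-45.0° V = 3.663 - j3.663 V.
Step 5 — Current: I = V / Z = -0.001788 - j0.001788 A = 0.002529∠-135.0° A.
Step 6 — Complex power: S = V·I* = 2.716e-08 + j0.0131 VA.
Step 7 — Real power: P = Re(S) = 2.716e-08 W.
Step 8 — Reactive power: Q = Im(S) = 0.0131 VAR.
Step 9 — Apparent power: |S| = 0.0131 VA.
Step 10 — Power factor: PF = P/|S| = 2.073e-06 (lagging).

(a) P = 2.716e-08 W  (b) Q = 0.0131 VAR  (c) S = 0.0131 VA  (d) PF = 2.073e-06 (lagging)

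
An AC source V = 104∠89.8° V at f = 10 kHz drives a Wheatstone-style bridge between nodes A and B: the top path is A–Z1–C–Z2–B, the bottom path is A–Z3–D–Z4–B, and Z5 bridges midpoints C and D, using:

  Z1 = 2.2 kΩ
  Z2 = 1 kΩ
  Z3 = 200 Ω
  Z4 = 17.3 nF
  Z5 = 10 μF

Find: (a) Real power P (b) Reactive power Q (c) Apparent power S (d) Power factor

Step 1 — Angular frequency: ω = 2π·f = 2π·1e+04 = 6.283e+04 rad/s.
Step 2 — Component impedances:
  Z1: Z = R = 2200 Ω
  Z2: Z = R = 1000 Ω
  Z3: Z = R = 200 Ω
  Z4: Z = 1/(jωC) = -j/(ω·C) = 0 - j920 Ω
  Z5: Z = 1/(jωC) = -j/(ω·C) = 0 - j1.592 Ω
Step 3 — Bridge requires nodal analysis (the Z5 bridge couples midpoints C and D, so the two paths cannot be reduced to a simple series/parallel combination). Setting node B to ground and injecting 1 A at node A, the 3-node admittance system at A, C, D solves to V_A = Z_AB = 641.1 - j498.1 Ω = 811.9∠-37.8° Ω.
Step 4 — Source phasor: V = 104∠89.8° V = 0.363 + j104 V.
Step 5 — Current: I = V / Z = -0.07824 + j0.1014 A = 0.1281∠127.6° A.
Step 6 — Complex power: S = V·I* = 10.52 - j8.173 VA.
Step 7 — Real power: P = Re(S) = 10.52 W.
Step 8 — Reactive power: Q = Im(S) = -8.173 VAR.
Step 9 — Apparent power: |S| = 13.32 VA.
Step 10 — Power factor: PF = P/|S| = 0.7897 (leading).

(a) P = 10.52 W  (b) Q = -8.173 VAR  (c) S = 13.32 VA  (d) PF = 0.7897 (leading)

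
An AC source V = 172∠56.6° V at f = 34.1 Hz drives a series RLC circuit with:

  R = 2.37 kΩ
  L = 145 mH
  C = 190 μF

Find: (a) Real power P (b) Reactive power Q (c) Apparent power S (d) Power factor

Step 1 — Angular frequency: ω = 2π·f = 2π·34.1 = 214.3 rad/s.
Step 2 — Component impedances:
  R: Z = R = 2370 Ω
  L: Z = jωL = j·214.3·0.145 = 0 + j31.07 Ω
  C: Z = 1/(jωC) = -j/(ω·C) = 0 - j24.56 Ω
Step 3 — Series combination: Z_total = R + L + C = 2370 + j6.502 Ω = 2370∠0.2° Ω.
Step 4 — Source phasor: V = 172∠56.6° V = 94.68 + j143.6 V.
Step 5 — Current: I = V / Z = 0.04012 + j0.06048 A = 0.07257∠56.4° A.
Step 6 — Complex power: S = V·I* = 12.48 + j0.03425 VA.
Step 7 — Real power: P = Re(S) = 12.48 W.
Step 8 — Reactive power: Q = Im(S) = 0.03425 VAR.
Step 9 — Apparent power: |S| = 12.48 VA.
Step 10 — Power factor: PF = P/|S| = 1 (lagging).

(a) P = 12.48 W  (b) Q = 0.03425 VAR  (c) S = 12.48 VA  (d) PF = 1 (lagging)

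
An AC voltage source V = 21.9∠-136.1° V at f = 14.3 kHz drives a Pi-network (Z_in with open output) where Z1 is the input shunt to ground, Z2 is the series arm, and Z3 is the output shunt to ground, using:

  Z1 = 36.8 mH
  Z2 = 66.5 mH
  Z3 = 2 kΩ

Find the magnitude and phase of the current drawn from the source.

Step 1 — Angular frequency: ω = 2π·f = 2π·1.43e+04 = 8.985e+04 rad/s.
Step 2 — Component impedances:
  Z1: Z = jωL = j·8.985e+04·0.0368 = 0 + j3306 Ω
  Z2: Z = jωL = j·8.985e+04·0.0665 = 0 + j5975 Ω
  Z3: Z = R = 2000 Ω
Step 3 — With open output, the series arm Z2 and the output shunt Z3 appear in series to ground: Z2 + Z3 = 2000 + j5975 Ω.
Step 4 — Parallel with input shunt Z1: Z_in = Z1 || (Z2 + Z3) = 242.6 + j2181 Ω = 2194∠83.7° Ω.
Step 5 — Source phasor: V = 21.9∠-136.1° V = -15.78 - j15.19 V.
Step 6 — Ohm's law: I = V / Z_total = (-15.78 - j15.19) / (242.6 + j2181) = -0.007673 + j0.006382 A.
Step 7 — Convert to polar: |I| = 0.009981 A, ∠I = 140.2°.

I = 0.009981∠140.2° A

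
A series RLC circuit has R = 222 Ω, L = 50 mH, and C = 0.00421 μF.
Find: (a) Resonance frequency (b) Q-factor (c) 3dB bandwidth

Step 1 — Resonance: ω₀ = 1/√(LC) = 1/√(0.05·4.21e-09) = 6.892e+04 rad/s.
Step 2 — f₀ = ω₀/(2π) = 1.097e+04 Hz.
Step 3 — Series Q: Q = ω₀L/R = 6.892e+04·0.05/222 = 15.52.
Step 4 — Bandwidth: Δω = ω₀/Q = 4440 rad/s; BW = Δω/(2π) = 706.6 Hz.

(a) f₀ = 1.097e+04 Hz  (b) Q = 15.52  (c) BW = 706.6 Hz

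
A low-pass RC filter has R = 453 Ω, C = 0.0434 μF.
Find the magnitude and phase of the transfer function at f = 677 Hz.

Step 1 — Angular frequency: ω = 2π·677 = 4254 rad/s.
Step 2 — Transfer function: H(jω) = 1/(1 + jωRC).
Step 3 — Denominator: 1 + jωRC = 1 + j·4254·453·4.34e-08 = 1 + j0.08363.
Step 4 — H = 0.9931 - j0.08305.
Step 5 — Magnitude: |H| = 0.9965 (-0.0 dB); phase: φ = -4.8°.

|H| = 0.9965 (-0.0 dB), φ = -4.8°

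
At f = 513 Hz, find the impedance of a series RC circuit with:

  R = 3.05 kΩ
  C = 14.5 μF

Step 1 — Angular frequency: ω = 2π·f = 2π·513 = 3223 rad/s.
Step 2 — Component impedances:
  R: Z = R = 3050 Ω
  C: Z = 1/(jωC) = -j/(ω·C) = 0 - j21.4 Ω
Step 3 — Series combination: Z_total = R + C = 3050 - j21.4 Ω = 3050∠-0.4° Ω.

Z = 3050 - j21.4 Ω = 3050∠-0.4° Ω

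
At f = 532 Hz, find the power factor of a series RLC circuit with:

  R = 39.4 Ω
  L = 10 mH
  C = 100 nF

Step 1 — Angular frequency: ω = 2π·f = 2π·532 = 3343 rad/s.
Step 2 — Component impedances:
  R: Z = R = 39.4 Ω
  L: Z = jωL = j·3343·0.01 = 0 + j33.43 Ω
  C: Z = 1/(jωC) = -j/(ω·C) = 0 - j2992 Ω
Step 3 — Series combination: Z_total = R + L + C = 39.4 - j2958 Ω = 2958∠-89.2° Ω.
Step 4 — Power factor: PF = cos(φ) = Re(Z)/|Z| = 39.4/2958 = 0.01332.
Step 5 — Type: Im(Z) = -2958 ⇒ leading (phase φ = -89.2°).

PF = 0.01332 (leading, φ = -89.2°)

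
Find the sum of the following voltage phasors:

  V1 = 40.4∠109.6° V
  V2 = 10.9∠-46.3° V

Step 1 — Convert each phasor to rectangular form:
  V1 = 40.4·(cos(109.6°) + j·sin(109.6°)) = -13.55 + j38.06 V
  V2 = 10.9·(cos(-46.3°) + j·sin(-46.3°)) = 7.531 - j7.88 V
Step 2 — Sum components: V_total = -6.022 + j30.18 V.
Step 3 — Convert to polar: |V_total| = 30.77 V, ∠V_total = 101.3°.

V_total = 30.77∠101.3° V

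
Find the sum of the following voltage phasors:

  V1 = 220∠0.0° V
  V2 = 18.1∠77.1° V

Step 1 — Convert each phasor to rectangular form:
  V1 = 220·(cos(0.0°) + j·sin(0.0°)) = 220 V
  V2 = 18.1·(cos(77.1°) + j·sin(77.1°)) = 4.041 + j17.64 V
Step 2 — Sum components: V_total = 224 + j17.64 V.
Step 3 — Convert to polar: |V_total| = 224.7 V, ∠V_total = 4.5°.

V_total = 224.7∠4.5° V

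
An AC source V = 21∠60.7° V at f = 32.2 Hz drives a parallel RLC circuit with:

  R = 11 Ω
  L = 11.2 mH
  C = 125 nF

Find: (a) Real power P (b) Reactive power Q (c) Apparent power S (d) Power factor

Step 1 — Angular frequency: ω = 2π·f = 2π·32.2 = 202.3 rad/s.
Step 2 — Component impedances:
  R: Z = R = 11 Ω
  L: Z = jωL = j·202.3·0.0112 = 0 + j2.266 Ω
  C: Z = 1/(jωC) = -j/(ω·C) = 0 - j3.954e+04 Ω
Step 3 — Parallel combination: 1/Z_total = 1/R + 1/L + 1/C; Z_total = 0.4478 + j2.174 Ω = 2.219∠78.4° Ω.
Step 4 — Source phasor: V = 21∠60.7° V = 10.28 + j18.31 V.
Step 5 — Current: I = V / Z = 9.016 - j2.87 A = 9.462∠-17.7° A.
Step 6 — Complex power: S = V·I* = 40.09 + j194.6 VA.
Step 7 — Real power: P = Re(S) = 40.09 W.
Step 8 — Reactive power: Q = Im(S) = 194.6 VAR.
Step 9 — Apparent power: |S| = 198.7 VA.
Step 10 — Power factor: PF = P/|S| = 0.2018 (lagging).

(a) P = 40.09 W  (b) Q = 194.6 VAR  (c) S = 198.7 VA  (d) PF = 0.2018 (lagging)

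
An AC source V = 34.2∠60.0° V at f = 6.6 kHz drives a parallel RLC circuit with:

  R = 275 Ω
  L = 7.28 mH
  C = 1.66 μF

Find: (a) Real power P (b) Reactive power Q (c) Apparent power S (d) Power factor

Step 1 — Angular frequency: ω = 2π·f = 2π·6600 = 4.147e+04 rad/s.
Step 2 — Component impedances:
  R: Z = R = 275 Ω
  L: Z = jωL = j·4.147e+04·0.00728 = 0 + j301.9 Ω
  C: Z = 1/(jωC) = -j/(ω·C) = 0 - j14.53 Ω
Step 3 — Parallel combination: 1/Z_total = 1/R + 1/L + 1/C; Z_total = 0.8443 - j15.21 Ω = 15.24∠-86.8° Ω.
Step 4 — Source phasor: V = 34.2∠60.0° V = 17.1 + j29.62 V.
Step 5 — Current: I = V / Z = -1.879 + j1.228 A = 2.244∠146.8° A.
Step 6 — Complex power: S = V·I* = 4.253 - j76.64 VA.
Step 7 — Real power: P = Re(S) = 4.253 W.
Step 8 — Reactive power: Q = Im(S) = -76.64 VAR.
Step 9 — Apparent power: |S| = 76.76 VA.
Step 10 — Power factor: PF = P/|S| = 0.05541 (leading).

(a) P = 4.253 W  (b) Q = -76.64 VAR  (c) S = 76.76 VA  (d) PF = 0.05541 (leading)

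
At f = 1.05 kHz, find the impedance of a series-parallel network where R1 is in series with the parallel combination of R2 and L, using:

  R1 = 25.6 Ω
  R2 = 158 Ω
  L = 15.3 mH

Step 1 — Angular frequency: ω = 2π·f = 2π·1050 = 6597 rad/s.
Step 2 — Component impedances:
  R1: Z = R = 25.6 Ω
  R2: Z = R = 158 Ω
  L: Z = jωL = j·6597·0.0153 = 0 + j100.9 Ω
Step 3 — Parallel branch: R2 || L = 1/(1/R2 + 1/L) = 45.8 + j71.68 Ω.
Step 4 — Series with R1: Z_total = R1 + (R2 || L) = 71.4 + j71.68 Ω = 101.2∠45.1° Ω.

Z = 71.4 + j71.68 Ω = 101.2∠45.1° Ω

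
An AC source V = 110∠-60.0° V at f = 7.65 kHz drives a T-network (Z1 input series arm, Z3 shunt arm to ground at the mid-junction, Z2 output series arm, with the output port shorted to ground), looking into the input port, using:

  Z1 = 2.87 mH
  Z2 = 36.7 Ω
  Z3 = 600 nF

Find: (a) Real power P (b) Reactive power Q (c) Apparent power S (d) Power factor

Step 1 — Angular frequency: ω = 2π·f = 2π·7650 = 4.807e+04 rad/s.
Step 2 — Component impedances:
  Z1: Z = jωL = j·4.807e+04·0.00287 = 0 + j138 Ω
  Z2: Z = R = 36.7 Ω
  Z3: Z = 1/(jωC) = -j/(ω·C) = 0 - j34.67 Ω
Step 3 — With the output port shorted to ground, the output series arm Z2 runs from the junction to ground; the shunt arm Z3 also runs from the junction to ground. They appear in parallel: Z3 || Z2 = 17.31 - j18.32 Ω.
Step 4 — Series with input arm Z1: Z_in = Z1 + (Z3 || Z2) = 17.31 + j119.6 Ω = 120.9∠81.8° Ω.
Step 5 — Source phasor: V = 110∠-60.0° V = 55 - j95.26 V.
Step 6 — Current: I = V / Z = -0.7148 - j0.5632 A = 0.91∠-141.8° A.
Step 7 — Complex power: S = V·I* = 14.33 + j99.07 VA.
Step 8 — Real power: P = Re(S) = 14.33 W.
Step 9 — Reactive power: Q = Im(S) = 99.07 VAR.
Step 10 — Apparent power: |S| = 100.1 VA.
Step 11 — Power factor: PF = P/|S| = 0.1432 (lagging).

(a) P = 14.33 W  (b) Q = 99.07 VAR  (c) S = 100.1 VA  (d) PF = 0.1432 (lagging)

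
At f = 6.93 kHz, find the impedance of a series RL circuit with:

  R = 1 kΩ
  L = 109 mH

Step 1 — Angular frequency: ω = 2π·f = 2π·6930 = 4.354e+04 rad/s.
Step 2 — Component impedances:
  R: Z = R = 1000 Ω
  L: Z = jωL = j·4.354e+04·0.109 = 0 + j4746 Ω
Step 3 — Series combination: Z_total = R + L = 1000 + j4746 Ω = 4850∠78.1° Ω.

Z = 1000 + j4746 Ω = 4850∠78.1° Ω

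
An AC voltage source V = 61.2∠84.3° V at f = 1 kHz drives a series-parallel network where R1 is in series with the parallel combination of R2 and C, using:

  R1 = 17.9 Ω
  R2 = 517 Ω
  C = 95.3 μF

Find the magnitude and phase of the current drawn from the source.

Step 1 — Angular frequency: ω = 2π·f = 2π·1000 = 6283 rad/s.
Step 2 — Component impedances:
  R1: Z = R = 17.9 Ω
  R2: Z = R = 517 Ω
  C: Z = 1/(jωC) = -j/(ω·C) = 0 - j1.67 Ω
Step 3 — Parallel branch: R2 || C = 1/(1/R2 + 1/C) = 0.005395 - j1.67 Ω.
Step 4 — Series with R1: Z_total = R1 + (R2 || C) = 17.91 - j1.67 Ω = 17.98∠-5.3° Ω.
Step 5 — Source phasor: V = 61.2∠84.3° V = 6.078 + j60.9 V.
Step 6 — Ohm's law: I = V / Z_total = (6.078 + j60.9) / (17.91 - j1.67) = 0.02206 + j3.403 A.
Step 7 — Convert to polar: |I| = 3.403 A, ∠I = 89.6°.

I = 3.403∠89.6° A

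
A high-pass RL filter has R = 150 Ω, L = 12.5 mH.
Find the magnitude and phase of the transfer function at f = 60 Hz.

Step 1 — Angular frequency: ω = 2π·60 = 377 rad/s.
Step 2 — Transfer function: H(jω) = jωL/(R + jωL).
Step 3 — Numerator jωL = j·4.712; denominator R + jωL = 150 + j4.712.
Step 4 — H = 0.000986 + j0.03138.
Step 5 — Magnitude: |H| = 0.0314 (-30.1 dB); phase: φ = 88.2°.

|H| = 0.0314 (-30.1 dB), φ = 88.2°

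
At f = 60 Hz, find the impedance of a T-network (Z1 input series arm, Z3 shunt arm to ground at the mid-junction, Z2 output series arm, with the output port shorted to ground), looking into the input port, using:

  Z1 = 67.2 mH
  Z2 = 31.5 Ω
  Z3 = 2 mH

Step 1 — Angular frequency: ω = 2π·f = 2π·60 = 377 rad/s.
Step 2 — Component impedances:
  Z1: Z = jωL = j·377·0.0672 = 0 + j25.33 Ω
  Z2: Z = R = 31.5 Ω
  Z3: Z = jωL = j·377·0.002 = 0 + j0.754 Ω
Step 3 — With the output port shorted to ground, the output series arm Z2 runs from the junction to ground; the shunt arm Z3 also runs from the junction to ground. They appear in parallel: Z3 || Z2 = 0.01804 + j0.7536 Ω.
Step 4 — Series with input arm Z1: Z_in = Z1 + (Z3 || Z2) = 0.01804 + j26.09 Ω = 26.09∠90.0° Ω.

Z = 0.01804 + j26.09 Ω = 26.09∠90.0° Ω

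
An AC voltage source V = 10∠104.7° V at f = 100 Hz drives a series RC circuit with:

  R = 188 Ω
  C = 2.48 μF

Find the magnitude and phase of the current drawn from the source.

Step 1 — Angular frequency: ω = 2π·f = 2π·100 = 628.3 rad/s.
Step 2 — Component impedances:
  R: Z = R = 188 Ω
  C: Z = 1/(jωC) = -j/(ω·C) = 0 - j641.8 Ω
Step 3 — Series combination: Z_total = R + C = 188 - j641.8 Ω = 668.7∠-73.7° Ω.
Step 4 — Source phasor: V = 10∠104.7° V = -2.538 + j9.673 V.
Step 5 — Ohm's law: I = V / Z_total = (-2.538 + j9.673) / (188 - j641.8) = -0.01495 + j0.0004248 A.
Step 6 — Convert to polar: |I| = 0.01495 A, ∠I = 178.4°.

I = 0.01495∠178.4° A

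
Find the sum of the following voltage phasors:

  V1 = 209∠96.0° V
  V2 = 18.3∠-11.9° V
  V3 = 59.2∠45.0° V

Step 1 — Convert each phasor to rectangular form:
  V1 = 209·(cos(96.0°) + j·sin(96.0°)) = -21.85 + j207.9 V
  V2 = 18.3·(cos(-11.9°) + j·sin(-11.9°)) = 17.91 - j3.774 V
  V3 = 59.2·(cos(45.0°) + j·sin(45.0°)) = 41.86 + j41.86 V
Step 2 — Sum components: V_total = 37.92 + j245.9 V.
Step 3 — Convert to polar: |V_total| = 248.8 V, ∠V_total = 81.2°.

V_total = 248.8∠81.2° V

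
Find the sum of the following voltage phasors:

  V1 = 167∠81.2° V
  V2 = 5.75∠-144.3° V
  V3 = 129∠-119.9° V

Step 1 — Convert each phasor to rectangular form:
  V1 = 167·(cos(81.2°) + j·sin(81.2°)) = 25.55 + j165 V
  V2 = 5.75·(cos(-144.3°) + j·sin(-144.3°)) = -4.669 - j3.355 V
  V3 = 129·(cos(-119.9°) + j·sin(-119.9°)) = -64.3 - j111.8 V
Step 2 — Sum components: V_total = -43.43 + j49.85 V.
Step 3 — Convert to polar: |V_total| = 66.11 V, ∠V_total = 131.1°.

V_total = 66.11∠131.1° V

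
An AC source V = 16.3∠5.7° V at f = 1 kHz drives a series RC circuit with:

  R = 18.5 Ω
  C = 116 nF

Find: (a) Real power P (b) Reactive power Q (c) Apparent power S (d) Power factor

Step 1 — Angular frequency: ω = 2π·f = 2π·1000 = 6283 rad/s.
Step 2 — Component impedances:
  R: Z = R = 18.5 Ω
  C: Z = 1/(jωC) = -j/(ω·C) = 0 - j1372 Ω
Step 3 — Series combination: Z_total = R + C = 18.5 - j1372 Ω = 1372∠-89.2° Ω.
Step 4 — Source phasor: V = 16.3∠5.7° V = 16.22 + j1.619 V.
Step 5 — Current: I = V / Z = -0.00102 + j0.01184 A = 0.01188∠94.9° A.
Step 6 — Complex power: S = V·I* = 0.002611 - j0.1936 VA.
Step 7 — Real power: P = Re(S) = 0.002611 W.
Step 8 — Reactive power: Q = Im(S) = -0.1936 VAR.
Step 9 — Apparent power: |S| = 0.1936 VA.
Step 10 — Power factor: PF = P/|S| = 0.01348 (leading).

(a) P = 0.002611 W  (b) Q = -0.1936 VAR  (c) S = 0.1936 VA  (d) PF = 0.01348 (leading)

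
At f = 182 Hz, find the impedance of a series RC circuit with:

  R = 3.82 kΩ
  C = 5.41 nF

Step 1 — Angular frequency: ω = 2π·f = 2π·182 = 1144 rad/s.
Step 2 — Component impedances:
  R: Z = R = 3820 Ω
  C: Z = 1/(jωC) = -j/(ω·C) = 0 - j1.616e+05 Ω
Step 3 — Series combination: Z_total = R + C = 3820 - j1.616e+05 Ω = 1.617e+05∠-88.6° Ω.

Z = 3820 - j1.616e+05 Ω = 1.617e+05∠-88.6° Ω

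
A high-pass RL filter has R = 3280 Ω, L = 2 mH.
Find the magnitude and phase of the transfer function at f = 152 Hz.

Step 1 — Angular frequency: ω = 2π·152 = 955 rad/s.
Step 2 — Transfer function: H(jω) = jωL/(R + jωL).
Step 3 — Numerator jωL = j·1.91; denominator R + jωL = 3280 + j1.91.
Step 4 — H = 3.391e-07 + j0.0005823.
Step 5 — Magnitude: |H| = 0.0005823 (-64.7 dB); phase: φ = 90.0°.

|H| = 0.0005823 (-64.7 dB), φ = 90.0°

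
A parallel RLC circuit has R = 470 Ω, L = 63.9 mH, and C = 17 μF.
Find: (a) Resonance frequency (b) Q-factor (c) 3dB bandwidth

Step 1 — Resonance: ω₀ = 1/√(LC) = 1/√(0.0639·1.7e-05) = 959.5 rad/s.
Step 2 — f₀ = ω₀/(2π) = 152.7 Hz.
Step 3 — Parallel Q: Q = R/(ω₀L) = 470/(959.5·0.0639) = 7.666.
Step 4 — Bandwidth: Δω = ω₀/Q = 125.2 rad/s; BW = Δω/(2π) = 19.92 Hz.

(a) f₀ = 152.7 Hz  (b) Q = 7.666  (c) BW = 19.92 Hz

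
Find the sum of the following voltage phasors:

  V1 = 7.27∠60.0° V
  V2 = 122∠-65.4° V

Step 1 — Convert each phasor to rectangular form:
  V1 = 7.27·(cos(60.0°) + j·sin(60.0°)) = 3.635 + j6.296 V
  V2 = 122·(cos(-65.4°) + j·sin(-65.4°)) = 50.79 - j110.9 V
Step 2 — Sum components: V_total = 54.42 - j104.6 V.
Step 3 — Convert to polar: |V_total| = 117.9 V, ∠V_total = -62.5°.

V_total = 117.9∠-62.5° V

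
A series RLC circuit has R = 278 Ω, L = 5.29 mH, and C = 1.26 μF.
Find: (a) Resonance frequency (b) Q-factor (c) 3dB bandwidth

Step 1 — Resonance: ω₀ = 1/√(LC) = 1/√(0.00529·1.26e-06) = 1.225e+04 rad/s.
Step 2 — f₀ = ω₀/(2π) = 1949 Hz.
Step 3 — Series Q: Q = ω₀L/R = 1.225e+04·0.00529/278 = 0.2331.
Step 4 — Bandwidth: Δω = ω₀/Q = 5.255e+04 rad/s; BW = Δω/(2π) = 8364 Hz.

(a) f₀ = 1949 Hz  (b) Q = 0.2331  (c) BW = 8364 Hz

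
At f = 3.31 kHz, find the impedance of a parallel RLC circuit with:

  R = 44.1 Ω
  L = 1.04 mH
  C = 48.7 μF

Step 1 — Angular frequency: ω = 2π·f = 2π·3310 = 2.08e+04 rad/s.
Step 2 — Component impedances:
  R: Z = R = 44.1 Ω
  L: Z = jωL = j·2.08e+04·0.00104 = 0 + j21.63 Ω
  C: Z = 1/(jωC) = -j/(ω·C) = 0 - j0.9873 Ω
Step 3 — Parallel combination: 1/Z_total = 1/R + 1/L + 1/C; Z_total = 0.02426 - j1.034 Ω = 1.034∠-88.7° Ω.

Z = 0.02426 - j1.034 Ω = 1.034∠-88.7° Ω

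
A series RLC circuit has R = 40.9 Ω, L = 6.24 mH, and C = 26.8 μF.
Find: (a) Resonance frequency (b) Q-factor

Step 1 — Resonance condition Im(Z)=0 gives ω₀ = 1/√(LC).
Step 2 — ω₀ = 1/√(0.00624·2.68e-05) = 2445 rad/s.
Step 3 — f₀ = ω₀/(2π) = 389.2 Hz.
Step 4 — Series Q: Q = ω₀L/R = 2445·0.00624/40.9 = 0.3731.

(a) f₀ = 389.2 Hz  (b) Q = 0.3731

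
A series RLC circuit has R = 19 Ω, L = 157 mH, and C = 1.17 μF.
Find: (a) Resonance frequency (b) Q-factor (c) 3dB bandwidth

Step 1 — Resonance: ω₀ = 1/√(LC) = 1/√(0.157·1.17e-06) = 2333 rad/s.
Step 2 — f₀ = ω₀/(2π) = 371.3 Hz.
Step 3 — Series Q: Q = ω₀L/R = 2333·0.157/19 = 19.28.
Step 4 — Bandwidth: Δω = ω₀/Q = 121 rad/s; BW = Δω/(2π) = 19.26 Hz.

(a) f₀ = 371.3 Hz  (b) Q = 19.28  (c) BW = 19.26 Hz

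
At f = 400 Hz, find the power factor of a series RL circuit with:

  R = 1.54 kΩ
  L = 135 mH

Step 1 — Angular frequency: ω = 2π·f = 2π·400 = 2513 rad/s.
Step 2 — Component impedances:
  R: Z = R = 1540 Ω
  L: Z = jωL = j·2513·0.135 = 0 + j339.3 Ω
Step 3 — Series combination: Z_total = R + L = 1540 + j339.3 Ω = 1577∠12.4° Ω.
Step 4 — Power factor: PF = cos(φ) = Re(Z)/|Z| = 1540/1576.9 = 0.9766.
Step 5 — Type: Im(Z) = 339.3 ⇒ lagging (phase φ = 12.4°).

PF = 0.9766 (lagging, φ = 12.4°)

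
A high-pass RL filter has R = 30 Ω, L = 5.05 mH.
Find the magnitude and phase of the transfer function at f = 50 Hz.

Step 1 — Angular frequency: ω = 2π·50 = 314.2 rad/s.
Step 2 — Transfer function: H(jω) = jωL/(R + jωL).
Step 3 — Numerator jωL = j·1.587; denominator R + jωL = 30 + j1.587.
Step 4 — H = 0.002789 + j0.05274.
Step 5 — Magnitude: |H| = 0.05281 (-25.5 dB); phase: φ = 87.0°.

|H| = 0.05281 (-25.5 dB), φ = 87.0°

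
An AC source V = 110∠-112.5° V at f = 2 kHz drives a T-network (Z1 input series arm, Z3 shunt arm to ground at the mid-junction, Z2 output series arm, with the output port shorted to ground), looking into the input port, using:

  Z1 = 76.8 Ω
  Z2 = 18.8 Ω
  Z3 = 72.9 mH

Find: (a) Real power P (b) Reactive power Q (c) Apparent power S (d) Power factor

Step 1 — Angular frequency: ω = 2π·f = 2π·2000 = 1.257e+04 rad/s.
Step 2 — Component impedances:
  Z1: Z = R = 76.8 Ω
  Z2: Z = R = 18.8 Ω
  Z3: Z = jωL = j·1.257e+04·0.0729 = 0 + j916.1 Ω
Step 3 — With the output port shorted to ground, the output series arm Z2 runs from the junction to ground; the shunt arm Z3 also runs from the junction to ground. They appear in parallel: Z3 || Z2 = 18.79 + j0.3857 Ω.
Step 4 — Series with input arm Z1: Z_in = Z1 + (Z3 || Z2) = 95.59 + j0.3857 Ω = 95.59∠0.2° Ω.
Step 5 — Source phasor: V = 110∠-112.5° V = -42.1 - j101.6 V.
Step 6 — Current: I = V / Z = -0.4446 - j1.061 A = 1.151∠-112.7° A.
Step 7 — Complex power: S = V·I* = 126.6 + j0.5107 VA.
Step 8 — Real power: P = Re(S) = 126.6 W.
Step 9 — Reactive power: Q = Im(S) = 0.5107 VAR.
Step 10 — Apparent power: |S| = 126.6 VA.
Step 11 — Power factor: PF = P/|S| = 1 (lagging).

(a) P = 126.6 W  (b) Q = 0.5107 VAR  (c) S = 126.6 VA  (d) PF = 1 (lagging)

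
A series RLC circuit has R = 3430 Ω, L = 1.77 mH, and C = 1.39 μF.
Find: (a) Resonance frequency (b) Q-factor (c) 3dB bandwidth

Step 1 — Resonance condition Im(Z)=0 gives ω₀ = 1/√(LC).
Step 2 — ω₀ = 1/√(0.00177·1.39e-06) = 2.016e+04 rad/s.
Step 3 — f₀ = ω₀/(2π) = 3209 Hz.
Step 4 — Series Q: Q = ω₀L/R = 2.016e+04·0.00177/3430 = 0.0104.
Step 5 — 3dB bandwidth: Δω = ω₀/Q = 1.938e+06 rad/s; BW = Δω/(2π) = 3.084e+05 Hz.

(a) f₀ = 3209 Hz  (b) Q = 0.0104  (c) BW = 3.084e+05 Hz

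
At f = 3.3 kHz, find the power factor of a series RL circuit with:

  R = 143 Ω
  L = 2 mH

Step 1 — Angular frequency: ω = 2π·f = 2π·3300 = 2.073e+04 rad/s.
Step 2 — Component impedances:
  R: Z = R = 143 Ω
  L: Z = jωL = j·2.073e+04·0.002 = 0 + j41.47 Ω
Step 3 — Series combination: Z_total = R + L = 143 + j41.47 Ω = 148.9∠16.2° Ω.
Step 4 — Power factor: PF = cos(φ) = Re(Z)/|Z| = 143/148.9 = 0.9604.
Step 5 — Type: Im(Z) = 41.47 ⇒ lagging (phase φ = 16.2°).

PF = 0.9604 (lagging, φ = 16.2°)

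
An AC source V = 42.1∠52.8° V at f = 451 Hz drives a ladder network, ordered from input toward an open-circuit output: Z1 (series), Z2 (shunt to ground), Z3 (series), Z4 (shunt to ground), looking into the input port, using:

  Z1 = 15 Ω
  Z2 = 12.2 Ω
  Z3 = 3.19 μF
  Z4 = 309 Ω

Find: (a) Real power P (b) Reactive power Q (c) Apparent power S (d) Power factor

Step 1 — Angular frequency: ω = 2π·f = 2π·451 = 2834 rad/s.
Step 2 — Component impedances:
  Z1: Z = R = 15 Ω
  Z2: Z = R = 12.2 Ω
  Z3: Z = 1/(jωC) = -j/(ω·C) = 0 - j110.6 Ω
  Z4: Z = R = 309 Ω
Step 3 — Ladder network (open output): work backward from the far end, alternating series and parallel combinations. Z_in = 26.79 - j0.1427 Ω = 26.79∠-0.3° Ω.
Step 4 — Source phasor: V = 42.1∠52.8° V = 25.45 + j33.53 V.
Step 5 — Current: I = V / Z = 0.9436 + j1.257 A = 1.572∠53.1° A.
Step 6 — Complex power: S = V·I* = 66.17 - j0.3524 VA.
Step 7 — Real power: P = Re(S) = 66.17 W.
Step 8 — Reactive power: Q = Im(S) = -0.3524 VAR.
Step 9 — Apparent power: |S| = 66.17 VA.
Step 10 — Power factor: PF = P/|S| = 1 (leading).

(a) P = 66.17 W  (b) Q = -0.3524 VAR  (c) S = 66.17 VA  (d) PF = 1 (leading)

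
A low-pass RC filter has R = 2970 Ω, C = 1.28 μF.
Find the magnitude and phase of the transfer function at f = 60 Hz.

Step 1 — Angular frequency: ω = 2π·60 = 377 rad/s.
Step 2 — Transfer function: H(jω) = 1/(1 + jωRC).
Step 3 — Denominator: 1 + jωRC = 1 + j·377·2970·1.28e-06 = 1 + j1.433.
Step 4 — H = 0.3274 - j0.4693.
Step 5 — Magnitude: |H| = 0.5722 (-4.8 dB); phase: φ = -55.1°.

|H| = 0.5722 (-4.8 dB), φ = -55.1°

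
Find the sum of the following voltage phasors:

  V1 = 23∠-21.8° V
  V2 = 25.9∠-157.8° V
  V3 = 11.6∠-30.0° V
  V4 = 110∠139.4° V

Step 1 — Convert each phasor to rectangular form:
  V1 = 23·(cos(-21.8°) + j·sin(-21.8°)) = 21.36 - j8.541 V
  V2 = 25.9·(cos(-157.8°) + j·sin(-157.8°)) = -23.98 - j9.786 V
  V3 = 11.6·(cos(-30.0°) + j·sin(-30.0°)) = 10.05 - j5.8 V
  V4 = 110·(cos(139.4°) + j·sin(139.4°)) = -83.52 + j71.59 V
Step 2 — Sum components: V_total = -76.1 + j47.46 V.
Step 3 — Convert to polar: |V_total| = 89.68 V, ∠V_total = 148.1°.

V_total = 89.68∠148.1° V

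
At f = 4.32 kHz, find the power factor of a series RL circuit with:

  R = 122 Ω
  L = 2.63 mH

Step 1 — Angular frequency: ω = 2π·f = 2π·4320 = 2.714e+04 rad/s.
Step 2 — Component impedances:
  R: Z = R = 122 Ω
  L: Z = jωL = j·2.714e+04·0.00263 = 0 + j71.39 Ω
Step 3 — Series combination: Z_total = R + L = 122 + j71.39 Ω = 141.4∠30.3° Ω.
Step 4 — Power factor: PF = cos(φ) = Re(Z)/|Z| = 122/141.35 = 0.8631.
Step 5 — Type: Im(Z) = 71.39 ⇒ lagging (phase φ = 30.3°).

PF = 0.8631 (lagging, φ = 30.3°)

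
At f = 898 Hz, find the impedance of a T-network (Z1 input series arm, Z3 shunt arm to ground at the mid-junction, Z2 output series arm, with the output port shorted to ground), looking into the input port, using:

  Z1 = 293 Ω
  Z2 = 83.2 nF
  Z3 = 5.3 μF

Step 1 — Angular frequency: ω = 2π·f = 2π·898 = 5642 rad/s.
Step 2 — Component impedances:
  Z1: Z = R = 293 Ω
  Z2: Z = 1/(jωC) = -j/(ω·C) = 0 - j2130 Ω
  Z3: Z = 1/(jωC) = -j/(ω·C) = 0 - j33.44 Ω
Step 3 — With the output port shorted to ground, the output series arm Z2 runs from the junction to ground; the shunt arm Z3 also runs from the junction to ground. They appear in parallel: Z3 || Z2 = 0 - j32.92 Ω.
Step 4 — Series with input arm Z1: Z_in = Z1 + (Z3 || Z2) = 293 - j32.92 Ω = 294.8∠-6.4° Ω.

Z = 293 - j32.92 Ω = 294.8∠-6.4° Ω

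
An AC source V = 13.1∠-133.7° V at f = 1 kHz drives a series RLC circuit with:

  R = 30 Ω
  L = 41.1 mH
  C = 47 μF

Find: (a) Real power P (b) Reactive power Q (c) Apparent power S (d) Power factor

Step 1 — Angular frequency: ω = 2π·f = 2π·1000 = 6283 rad/s.
Step 2 — Component impedances:
  R: Z = R = 30 Ω
  L: Z = jωL = j·6283·0.0411 = 0 + j258.2 Ω
  C: Z = 1/(jωC) = -j/(ω·C) = 0 - j3.386 Ω
Step 3 — Series combination: Z_total = R + L + C = 30 + j254.9 Ω = 256.6∠83.3° Ω.
Step 4 — Source phasor: V = 13.1∠-133.7° V = -9.051 - j9.471 V.
Step 5 — Current: I = V / Z = -0.04078 + j0.03071 A = 0.05105∠143.0° A.
Step 6 — Complex power: S = V·I* = 0.07818 + j0.6642 VA.
Step 7 — Real power: P = Re(S) = 0.07818 W.
Step 8 — Reactive power: Q = Im(S) = 0.6642 VAR.
Step 9 — Apparent power: |S| = 0.6688 VA.
Step 10 — Power factor: PF = P/|S| = 0.1169 (lagging).

(a) P = 0.07818 W  (b) Q = 0.6642 VAR  (c) S = 0.6688 VA  (d) PF = 0.1169 (lagging)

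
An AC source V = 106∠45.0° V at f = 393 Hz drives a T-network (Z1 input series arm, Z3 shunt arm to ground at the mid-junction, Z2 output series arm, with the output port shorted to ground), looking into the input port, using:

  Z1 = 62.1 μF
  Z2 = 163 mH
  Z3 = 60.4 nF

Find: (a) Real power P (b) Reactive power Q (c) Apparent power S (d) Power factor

Step 1 — Angular frequency: ω = 2π·f = 2π·393 = 2469 rad/s.
Step 2 — Component impedances:
  Z1: Z = 1/(jωC) = -j/(ω·C) = 0 - j6.521 Ω
  Z2: Z = jωL = j·2469·0.163 = 0 + j402.5 Ω
  Z3: Z = 1/(jωC) = -j/(ω·C) = 0 - j6705 Ω
Step 3 — With the output port shorted to ground, the output series arm Z2 runs from the junction to ground; the shunt arm Z3 also runs from the junction to ground. They appear in parallel: Z3 || Z2 = 0 + j428.2 Ω.
Step 4 — Series with input arm Z1: Z_in = Z1 + (Z3 || Z2) = 0 + j421.7 Ω = 421.7∠90.0° Ω.
Step 5 — Source phasor: V = 106∠45.0° V = 74.95 + j74.95 V.
Step 6 — Current: I = V / Z = 0.1778 - j0.1778 A = 0.2514∠-45.0° A.
Step 7 — Complex power: S = V·I* = 0 + j26.65 VA.
Step 8 — Real power: P = Re(S) = 0 W.
Step 9 — Reactive power: Q = Im(S) = 26.65 VAR.
Step 10 — Apparent power: |S| = 26.65 VA.
Step 11 — Power factor: PF = P/|S| = 0 (lagging).

(a) P = 0 W  (b) Q = 26.65 VAR  (c) S = 26.65 VA  (d) PF = 0 (lagging)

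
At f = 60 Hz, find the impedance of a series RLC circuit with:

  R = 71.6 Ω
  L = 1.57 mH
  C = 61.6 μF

Step 1 — Angular frequency: ω = 2π·f = 2π·60 = 377 rad/s.
Step 2 — Component impedances:
  R: Z = R = 71.6 Ω
  L: Z = jωL = j·377·0.00157 = 0 + j0.5919 Ω
  C: Z = 1/(jωC) = -j/(ω·C) = 0 - j43.06 Ω
Step 3 — Series combination: Z_total = R + L + C = 71.6 - j42.47 Ω = 83.25∠-30.7° Ω.

Z = 71.6 - j42.47 Ω = 83.25∠-30.7° Ω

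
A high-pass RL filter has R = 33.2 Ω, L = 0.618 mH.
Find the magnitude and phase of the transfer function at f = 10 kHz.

Step 1 — Angular frequency: ω = 2π·1e+04 = 6.283e+04 rad/s.
Step 2 — Transfer function: H(jω) = jωL/(R + jωL).
Step 3 — Numerator jωL = j·38.83; denominator R + jωL = 33.2 + j38.83.
Step 4 — H = 0.5777 + j0.4939.
Step 5 — Magnitude: |H| = 0.7601 (-2.4 dB); phase: φ = 40.5°.

|H| = 0.7601 (-2.4 dB), φ = 40.5°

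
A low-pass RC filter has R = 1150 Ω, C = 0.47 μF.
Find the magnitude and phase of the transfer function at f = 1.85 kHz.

Step 1 — Angular frequency: ω = 2π·1850 = 1.162e+04 rad/s.
Step 2 — Transfer function: H(jω) = 1/(1 + jωRC).
Step 3 — Denominator: 1 + jωRC = 1 + j·1.162e+04·1150·4.7e-07 = 1 + j6.283.
Step 4 — H = 0.02471 - j0.1552.
Step 5 — Magnitude: |H| = 0.1572 (-16.1 dB); phase: φ = -81.0°.

|H| = 0.1572 (-16.1 dB), φ = -81.0°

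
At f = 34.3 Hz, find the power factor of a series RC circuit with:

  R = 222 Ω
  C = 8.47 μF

Step 1 — Angular frequency: ω = 2π·f = 2π·34.3 = 215.5 rad/s.
Step 2 — Component impedances:
  R: Z = R = 222 Ω
  C: Z = 1/(jωC) = -j/(ω·C) = 0 - j547.8 Ω
Step 3 — Series combination: Z_total = R + C = 222 - j547.8 Ω = 591.1∠-67.9° Ω.
Step 4 — Power factor: PF = cos(φ) = Re(Z)/|Z| = 222/591.1 = 0.3756.
Step 5 — Type: Im(Z) = -547.8 ⇒ leading (phase φ = -67.9°).

PF = 0.3756 (leading, φ = -67.9°)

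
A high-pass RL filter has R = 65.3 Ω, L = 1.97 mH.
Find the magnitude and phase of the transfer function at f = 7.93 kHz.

Step 1 — Angular frequency: ω = 2π·7930 = 4.983e+04 rad/s.
Step 2 — Transfer function: H(jω) = jωL/(R + jωL).
Step 3 — Numerator jωL = j·98.16; denominator R + jωL = 65.3 + j98.16.
Step 4 — H = 0.6932 + j0.4612.
Step 5 — Magnitude: |H| = 0.8326 (-1.6 dB); phase: φ = 33.6°.

|H| = 0.8326 (-1.6 dB), φ = 33.6°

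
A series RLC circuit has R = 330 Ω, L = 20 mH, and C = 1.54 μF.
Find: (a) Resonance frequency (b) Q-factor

Step 1 — Resonance condition Im(Z)=0 gives ω₀ = 1/√(LC).
Step 2 — ω₀ = 1/√(0.02·1.54e-06) = 5698 rad/s.
Step 3 — f₀ = ω₀/(2π) = 906.9 Hz.
Step 4 — Series Q: Q = ω₀L/R = 5698·0.02/330 = 0.3453.

(a) f₀ = 906.9 Hz  (b) Q = 0.3453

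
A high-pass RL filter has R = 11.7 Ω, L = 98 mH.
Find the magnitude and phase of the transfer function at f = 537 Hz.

Step 1 — Angular frequency: ω = 2π·537 = 3374 rad/s.
Step 2 — Transfer function: H(jω) = jωL/(R + jωL).
Step 3 — Numerator jωL = j·330.7; denominator R + jωL = 11.7 + j330.7.
Step 4 — H = 0.9987 + j0.03534.
Step 5 — Magnitude: |H| = 0.9994 (-0.0 dB); phase: φ = 2.0°.

|H| = 0.9994 (-0.0 dB), φ = 2.0°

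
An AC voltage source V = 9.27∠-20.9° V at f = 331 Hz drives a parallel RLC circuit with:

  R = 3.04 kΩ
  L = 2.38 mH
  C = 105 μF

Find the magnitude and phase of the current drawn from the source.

Step 1 — Angular frequency: ω = 2π·f = 2π·331 = 2080 rad/s.
Step 2 — Component impedances:
  R: Z = R = 3040 Ω
  L: Z = jωL = j·2080·0.00238 = 0 + j4.95 Ω
  C: Z = 1/(jωC) = -j/(ω·C) = 0 - j4.579 Ω
Step 3 — Parallel combination: 1/Z_total = 1/R + 1/L + 1/C; Z_total = 1.231 - j61.17 Ω = 61.18∠-88.8° Ω.
Step 4 — Source phasor: V = 9.27∠-20.9° V = 8.66 - j3.307 V.
Step 5 — Ohm's law: I = V / Z_total = (8.66 - j3.307) / (1.231 - j61.17) = 0.05689 + j0.1404 A.
Step 6 — Convert to polar: |I| = 0.1515 A, ∠I = 67.9°.

I = 0.1515∠67.9° A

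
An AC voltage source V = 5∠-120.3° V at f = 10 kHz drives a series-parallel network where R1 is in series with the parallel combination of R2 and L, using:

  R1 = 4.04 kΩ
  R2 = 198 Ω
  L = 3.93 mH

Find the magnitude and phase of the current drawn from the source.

Step 1 — Angular frequency: ω = 2π·f = 2π·1e+04 = 6.283e+04 rad/s.
Step 2 — Component impedances:
  R1: Z = R = 4040 Ω
  R2: Z = R = 198 Ω
  L: Z = jωL = j·6.283e+04·0.00393 = 0 + j246.9 Ω
Step 3 — Parallel branch: R2 || L = 1/(1/R2 + 1/L) = 120.5 + j96.63 Ω.
Step 4 — Series with R1: Z_total = R1 + (R2 || L) = 4161 + j96.63 Ω = 4162∠1.3° Ω.
Step 5 — Source phasor: V = 5∠-120.3° V = -2.523 - j4.317 V.
Step 6 — Ohm's law: I = V / Z_total = (-2.523 - j4.317) / (4161 + j96.63) = -0.0006301 - j0.001023 A.
Step 7 — Convert to polar: |I| = 0.001201 A, ∠I = -121.6°.

I = 0.001201∠-121.6° A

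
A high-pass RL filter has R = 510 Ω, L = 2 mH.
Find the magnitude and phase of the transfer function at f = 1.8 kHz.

Step 1 — Angular frequency: ω = 2π·1800 = 1.131e+04 rad/s.
Step 2 — Transfer function: H(jω) = jωL/(R + jωL).
Step 3 — Numerator jωL = j·22.62; denominator R + jωL = 510 + j22.62.
Step 4 — H = 0.001963 + j0.04426.
Step 5 — Magnitude: |H| = 0.04431 (-27.1 dB); phase: φ = 87.5°.

|H| = 0.04431 (-27.1 dB), φ = 87.5°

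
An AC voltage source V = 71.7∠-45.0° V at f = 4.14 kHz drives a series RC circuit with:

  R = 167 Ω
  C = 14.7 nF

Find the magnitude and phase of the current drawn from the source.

Step 1 — Angular frequency: ω = 2π·f = 2π·4140 = 2.601e+04 rad/s.
Step 2 — Component impedances:
  R: Z = R = 167 Ω
  C: Z = 1/(jωC) = -j/(ω·C) = 0 - j2615 Ω
Step 3 — Series combination: Z_total = R + C = 167 - j2615 Ω = 2621∠-86.3° Ω.
Step 4 — Source phasor: V = 71.7∠-45.0° V = 50.7 - j50.7 V.
Step 5 — Ohm's law: I = V / Z_total = (50.7 - j50.7) / (167 - j2615) = 0.02054 + j0.01807 A.
Step 6 — Convert to polar: |I| = 0.02736 A, ∠I = 41.3°.

I = 0.02736∠41.3° A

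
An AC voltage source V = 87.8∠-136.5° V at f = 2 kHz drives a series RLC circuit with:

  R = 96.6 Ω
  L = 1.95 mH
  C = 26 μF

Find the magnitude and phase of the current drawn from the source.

Step 1 — Angular frequency: ω = 2π·f = 2π·2000 = 1.257e+04 rad/s.
Step 2 — Component impedances:
  R: Z = R = 96.6 Ω
  L: Z = jωL = j·1.257e+04·0.00195 = 0 + j24.5 Ω
  C: Z = 1/(jωC) = -j/(ω·C) = 0 - j3.061 Ω
Step 3 — Series combination: Z_total = R + L + C = 96.6 + j21.44 Ω = 98.95∠12.5° Ω.
Step 4 — Source phasor: V = 87.8∠-136.5° V = -63.69 - j60.44 V.
Step 5 — Ohm's law: I = V / Z_total = (-63.69 - j60.44) / (96.6 + j21.44) = -0.7607 - j0.4568 A.
Step 6 — Convert to polar: |I| = 0.8873 A, ∠I = -149.0°.

I = 0.8873∠-149.0° A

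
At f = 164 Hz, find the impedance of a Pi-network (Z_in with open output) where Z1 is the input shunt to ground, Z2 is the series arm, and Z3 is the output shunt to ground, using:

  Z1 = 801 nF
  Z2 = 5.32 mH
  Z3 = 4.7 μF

Step 1 — Angular frequency: ω = 2π·f = 2π·164 = 1030 rad/s.
Step 2 — Component impedances:
  Z1: Z = 1/(jωC) = -j/(ω·C) = 0 - j1212 Ω
  Z2: Z = jωL = j·1030·0.00532 = 0 + j5.482 Ω
  Z3: Z = 1/(jωC) = -j/(ω·C) = 0 - j206.5 Ω
Step 3 — With open output, the series arm Z2 and the output shunt Z3 appear in series to ground: Z2 + Z3 = 0 - j201 Ω.
Step 4 — Parallel with input shunt Z1: Z_in = Z1 || (Z2 + Z3) = 0 - j172.4 Ω = 172.4∠-90.0° Ω.

Z = 0 - j172.4 Ω = 172.4∠-90.0° Ω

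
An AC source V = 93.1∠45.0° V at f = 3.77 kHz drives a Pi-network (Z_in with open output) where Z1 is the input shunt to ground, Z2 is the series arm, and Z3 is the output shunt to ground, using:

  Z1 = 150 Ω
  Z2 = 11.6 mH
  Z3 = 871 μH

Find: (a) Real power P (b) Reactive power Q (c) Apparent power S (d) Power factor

Step 1 — Angular frequency: ω = 2π·f = 2π·3770 = 2.369e+04 rad/s.
Step 2 — Component impedances:
  Z1: Z = R = 150 Ω
  Z2: Z = jωL = j·2.369e+04·0.0116 = 0 + j274.8 Ω
  Z3: Z = jωL = j·2.369e+04·0.000871 = 0 + j20.63 Ω
Step 3 — With open output, the series arm Z2 and the output shunt Z3 appear in series to ground: Z2 + Z3 = 0 + j295.4 Ω.
Step 4 — Parallel with input shunt Z1: Z_in = Z1 || (Z2 + Z3) = 119.3 + j60.55 Ω = 133.7∠26.9° Ω.
Step 5 — Source phasor: V = 93.1∠45.0° V = 65.83 + j65.83 V.
Step 6 — Current: I = V / Z = 0.6617 + j0.216 A = 0.6961∠18.1° A.
Step 7 — Complex power: S = V·I* = 57.78 + j29.34 VA.
Step 8 — Real power: P = Re(S) = 57.78 W.
Step 9 — Reactive power: Q = Im(S) = 29.34 VAR.
Step 10 — Apparent power: |S| = 64.81 VA.
Step 11 — Power factor: PF = P/|S| = 0.8916 (lagging).

(a) P = 57.78 W  (b) Q = 29.34 VAR  (c) S = 64.81 VA  (d) PF = 0.8916 (lagging)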